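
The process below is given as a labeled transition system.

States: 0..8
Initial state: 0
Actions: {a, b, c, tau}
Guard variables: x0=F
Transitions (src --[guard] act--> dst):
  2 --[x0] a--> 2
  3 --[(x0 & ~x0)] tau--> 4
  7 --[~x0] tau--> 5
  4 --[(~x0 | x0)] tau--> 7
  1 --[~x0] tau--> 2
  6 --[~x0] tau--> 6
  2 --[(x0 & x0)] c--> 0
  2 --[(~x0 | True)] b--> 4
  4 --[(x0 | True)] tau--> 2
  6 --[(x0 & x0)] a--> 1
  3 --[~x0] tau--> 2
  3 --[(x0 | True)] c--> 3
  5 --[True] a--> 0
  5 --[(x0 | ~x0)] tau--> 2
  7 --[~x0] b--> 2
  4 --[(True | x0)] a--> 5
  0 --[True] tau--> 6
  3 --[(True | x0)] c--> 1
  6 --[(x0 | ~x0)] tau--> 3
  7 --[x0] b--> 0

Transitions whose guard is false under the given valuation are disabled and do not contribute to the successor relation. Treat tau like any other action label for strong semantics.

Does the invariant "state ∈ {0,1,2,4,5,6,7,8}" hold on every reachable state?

Answer: INVARIANT VIOLATED at state 3

Working:
Safe = {0,1,2,4,5,6,7,8}
R = {0,1,2,3,4,5,6,7}
  0: ✓
  1: ✓
  2: ✓
  3: ✗ unsafe
  4: ✓
  5: ✓
  6: ✓
  7: ✓
reach 3 via tau·tau — violates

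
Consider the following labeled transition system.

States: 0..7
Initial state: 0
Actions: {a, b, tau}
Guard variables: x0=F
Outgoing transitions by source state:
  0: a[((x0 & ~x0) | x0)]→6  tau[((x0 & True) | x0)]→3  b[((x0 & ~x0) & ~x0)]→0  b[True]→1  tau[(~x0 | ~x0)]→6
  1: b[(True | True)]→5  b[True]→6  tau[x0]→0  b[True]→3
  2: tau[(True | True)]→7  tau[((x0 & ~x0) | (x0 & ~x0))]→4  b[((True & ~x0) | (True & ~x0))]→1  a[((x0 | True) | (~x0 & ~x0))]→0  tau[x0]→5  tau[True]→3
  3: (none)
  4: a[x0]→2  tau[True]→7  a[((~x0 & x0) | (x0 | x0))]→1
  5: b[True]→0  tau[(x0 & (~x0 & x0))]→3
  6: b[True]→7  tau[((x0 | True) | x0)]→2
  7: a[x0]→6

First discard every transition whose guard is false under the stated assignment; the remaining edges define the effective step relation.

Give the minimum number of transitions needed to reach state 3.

Breadth-first toward 3:
  Layer 0: {0}
  Layer 1: {1,6}
  Layer 2: {2,3,5,7}
first hit 3 at d=2 via b·b

Answer: 2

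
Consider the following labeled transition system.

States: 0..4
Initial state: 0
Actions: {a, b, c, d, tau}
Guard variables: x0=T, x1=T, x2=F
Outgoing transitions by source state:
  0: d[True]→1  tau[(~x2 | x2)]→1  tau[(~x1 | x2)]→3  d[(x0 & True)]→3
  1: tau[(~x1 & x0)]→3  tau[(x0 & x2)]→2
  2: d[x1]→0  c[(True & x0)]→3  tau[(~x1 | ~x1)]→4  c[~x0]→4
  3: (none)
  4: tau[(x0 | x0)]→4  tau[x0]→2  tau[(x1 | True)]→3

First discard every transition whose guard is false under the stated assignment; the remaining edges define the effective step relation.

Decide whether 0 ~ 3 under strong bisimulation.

Compute ~ classes (split until stable):
  P[0] = {{0,1,2,3,4}}
  P[1] = {{0},{1,3},{2},{4}}
4 equivalence class(es) (converged in 2)
class of 0: {0}; class of 3: {1,3}

Answer: NOT BISIMILAR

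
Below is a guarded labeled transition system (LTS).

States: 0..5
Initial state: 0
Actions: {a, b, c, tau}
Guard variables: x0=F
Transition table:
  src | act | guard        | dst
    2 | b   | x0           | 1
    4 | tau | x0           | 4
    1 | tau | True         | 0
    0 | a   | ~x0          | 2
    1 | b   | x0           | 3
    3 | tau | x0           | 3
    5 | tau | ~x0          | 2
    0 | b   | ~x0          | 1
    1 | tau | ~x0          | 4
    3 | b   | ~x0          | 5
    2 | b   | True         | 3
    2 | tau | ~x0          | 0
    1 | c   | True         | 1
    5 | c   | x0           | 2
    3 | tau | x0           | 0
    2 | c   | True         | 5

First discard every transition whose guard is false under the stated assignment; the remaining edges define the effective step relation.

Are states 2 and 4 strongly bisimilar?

Answer: NOT BISIMILAR

Analysis:
Compute ~ classes (split until stable):
  P[0] = {{0,1,2,3,4,5}}
  P[1] = {{0},{1},{2},{3},{4},{5}}
Fixed point at round 2; 6 class(es).
class of 2: {2}; class of 4: {4}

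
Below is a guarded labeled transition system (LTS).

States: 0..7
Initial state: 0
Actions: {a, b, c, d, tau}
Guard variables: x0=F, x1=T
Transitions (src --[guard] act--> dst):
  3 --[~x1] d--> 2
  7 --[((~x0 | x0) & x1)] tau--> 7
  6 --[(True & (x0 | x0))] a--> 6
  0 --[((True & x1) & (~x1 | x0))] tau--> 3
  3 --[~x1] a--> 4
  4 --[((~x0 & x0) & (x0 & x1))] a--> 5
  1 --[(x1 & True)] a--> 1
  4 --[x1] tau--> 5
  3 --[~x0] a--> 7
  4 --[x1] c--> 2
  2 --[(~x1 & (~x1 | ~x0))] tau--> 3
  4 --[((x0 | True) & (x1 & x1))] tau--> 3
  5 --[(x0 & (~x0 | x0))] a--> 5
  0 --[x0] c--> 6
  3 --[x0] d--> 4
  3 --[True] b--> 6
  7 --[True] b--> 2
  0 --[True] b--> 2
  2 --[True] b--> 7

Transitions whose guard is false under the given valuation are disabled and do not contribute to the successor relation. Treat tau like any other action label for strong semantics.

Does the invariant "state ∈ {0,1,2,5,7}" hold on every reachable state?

Answer: INVARIANT HOLDS

Analysis:
Allowed set {0,1,2,5,7}
R = {0,2,7}
  0: safe
  2: safe
  7: safe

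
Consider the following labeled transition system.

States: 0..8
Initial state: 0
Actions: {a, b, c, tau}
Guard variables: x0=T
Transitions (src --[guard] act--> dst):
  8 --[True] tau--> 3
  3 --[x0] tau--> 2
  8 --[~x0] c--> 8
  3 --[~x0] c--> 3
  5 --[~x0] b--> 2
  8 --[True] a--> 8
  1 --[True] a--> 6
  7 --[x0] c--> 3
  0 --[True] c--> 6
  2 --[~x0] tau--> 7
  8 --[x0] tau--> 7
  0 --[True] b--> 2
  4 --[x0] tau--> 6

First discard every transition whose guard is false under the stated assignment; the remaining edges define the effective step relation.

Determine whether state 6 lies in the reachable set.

Answer: REACHABLE

Trace:
After dropping false guards: 9 live edges.
L0 = {0}
L1 = {2,6}  total {0,2,6}
Reach set: {0,2,6}
Path to 6: c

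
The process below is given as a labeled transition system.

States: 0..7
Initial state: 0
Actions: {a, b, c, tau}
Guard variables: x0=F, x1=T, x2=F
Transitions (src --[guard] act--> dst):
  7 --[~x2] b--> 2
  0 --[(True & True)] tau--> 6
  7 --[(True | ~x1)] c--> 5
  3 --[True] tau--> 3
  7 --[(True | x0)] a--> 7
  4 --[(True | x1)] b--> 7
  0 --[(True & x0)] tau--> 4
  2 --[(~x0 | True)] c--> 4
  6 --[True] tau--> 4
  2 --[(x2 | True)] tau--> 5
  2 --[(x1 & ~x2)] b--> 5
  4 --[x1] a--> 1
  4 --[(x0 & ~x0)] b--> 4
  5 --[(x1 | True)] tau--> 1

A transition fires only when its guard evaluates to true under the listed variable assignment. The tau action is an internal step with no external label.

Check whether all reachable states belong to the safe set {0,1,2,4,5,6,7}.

Answer: INVARIANT HOLDS

Analysis:
Allowed set {0,1,2,4,5,6,7}
Reachable = {0,1,2,4,5,6,7}
  0: ✓
  1: ✓
  2: ✓
  4: ✓
  5: ✓
  6: ✓
  7: ✓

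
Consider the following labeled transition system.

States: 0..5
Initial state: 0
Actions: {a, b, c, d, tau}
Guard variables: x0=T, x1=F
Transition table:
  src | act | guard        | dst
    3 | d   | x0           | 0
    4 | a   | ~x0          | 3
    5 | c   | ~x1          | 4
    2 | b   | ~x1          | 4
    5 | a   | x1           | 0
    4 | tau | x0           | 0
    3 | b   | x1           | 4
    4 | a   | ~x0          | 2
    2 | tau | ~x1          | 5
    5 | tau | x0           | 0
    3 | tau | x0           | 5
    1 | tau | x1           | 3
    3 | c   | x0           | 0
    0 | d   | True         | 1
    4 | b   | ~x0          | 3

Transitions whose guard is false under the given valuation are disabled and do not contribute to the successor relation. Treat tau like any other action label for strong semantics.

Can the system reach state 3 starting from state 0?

After dropping false guards: 9 live edges.
depth 0: {0}
depth 1: {1}  total {0,1}
Reach set: {0,1}

Answer: UNREACHABLE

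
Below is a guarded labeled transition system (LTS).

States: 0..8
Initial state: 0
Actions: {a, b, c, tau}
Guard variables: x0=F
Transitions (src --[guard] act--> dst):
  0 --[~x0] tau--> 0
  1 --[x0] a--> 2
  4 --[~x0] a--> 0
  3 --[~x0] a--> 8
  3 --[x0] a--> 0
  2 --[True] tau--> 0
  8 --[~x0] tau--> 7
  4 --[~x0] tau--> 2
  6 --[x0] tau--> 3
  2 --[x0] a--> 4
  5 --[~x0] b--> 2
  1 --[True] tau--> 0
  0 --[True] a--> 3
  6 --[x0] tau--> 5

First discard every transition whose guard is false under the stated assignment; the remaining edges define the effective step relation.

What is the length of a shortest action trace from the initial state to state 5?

Answer: UNREACHABLE

Working:
Layered search for 5:
  L0 = {0}
  L1 = {3}
  L2 = {8}
  L3 = {7}
5 never appears.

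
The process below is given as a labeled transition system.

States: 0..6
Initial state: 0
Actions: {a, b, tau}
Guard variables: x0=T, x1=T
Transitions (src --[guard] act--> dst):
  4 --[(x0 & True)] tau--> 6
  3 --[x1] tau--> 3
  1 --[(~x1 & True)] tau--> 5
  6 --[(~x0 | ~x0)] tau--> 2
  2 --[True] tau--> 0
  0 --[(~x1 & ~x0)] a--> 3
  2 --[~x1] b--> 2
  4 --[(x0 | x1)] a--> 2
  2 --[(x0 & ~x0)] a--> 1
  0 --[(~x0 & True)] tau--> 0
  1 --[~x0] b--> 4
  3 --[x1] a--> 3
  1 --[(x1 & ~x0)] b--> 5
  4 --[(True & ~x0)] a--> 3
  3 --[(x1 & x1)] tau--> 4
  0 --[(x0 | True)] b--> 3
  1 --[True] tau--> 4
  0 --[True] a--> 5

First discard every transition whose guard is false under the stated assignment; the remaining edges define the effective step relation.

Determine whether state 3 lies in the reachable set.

Guard filter leaves 9 enabled edge(s).
Layer 0: {0}
Layer 1: {3,5}  now seen {0,3,5}
Layer 2: {4}  now seen {0,3,4,5}
Layer 3: {2,6}  now seen {0,2,3,4,5,6}
R = {0,2,3,4,5,6}
witness 3: b

Answer: REACHABLE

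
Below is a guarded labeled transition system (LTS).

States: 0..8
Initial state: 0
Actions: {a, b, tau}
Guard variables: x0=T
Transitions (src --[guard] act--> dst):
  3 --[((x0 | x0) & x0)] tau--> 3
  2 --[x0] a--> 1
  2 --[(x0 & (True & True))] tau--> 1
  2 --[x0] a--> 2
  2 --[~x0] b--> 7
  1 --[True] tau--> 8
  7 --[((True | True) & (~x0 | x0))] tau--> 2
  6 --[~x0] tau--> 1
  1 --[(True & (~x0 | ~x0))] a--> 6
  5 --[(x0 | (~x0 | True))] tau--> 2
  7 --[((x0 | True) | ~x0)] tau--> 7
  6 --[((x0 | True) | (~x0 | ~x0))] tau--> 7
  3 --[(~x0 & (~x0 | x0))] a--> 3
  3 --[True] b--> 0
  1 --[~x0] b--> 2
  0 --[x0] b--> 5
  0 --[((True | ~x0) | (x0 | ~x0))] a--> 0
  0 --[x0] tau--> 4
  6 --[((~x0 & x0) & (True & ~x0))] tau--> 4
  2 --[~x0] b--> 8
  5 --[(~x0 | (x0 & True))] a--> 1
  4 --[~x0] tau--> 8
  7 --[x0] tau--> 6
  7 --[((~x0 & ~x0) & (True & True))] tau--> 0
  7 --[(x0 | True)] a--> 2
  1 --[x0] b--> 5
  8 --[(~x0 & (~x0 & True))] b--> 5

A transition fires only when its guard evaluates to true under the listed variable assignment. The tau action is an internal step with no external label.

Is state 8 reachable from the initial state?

Answer: REACHABLE

Trace:
After dropping false guards: 17 live edges.
depth 0: {0}
depth 1: {4,5}  total {0,4,5}
depth 2: {1,2}  total {0,1,2,4,5}
depth 3: {8}  total {0,1,2,4,5,8}
Reach set: {0,1,2,4,5,8}
trace reaching 8: b·a·tau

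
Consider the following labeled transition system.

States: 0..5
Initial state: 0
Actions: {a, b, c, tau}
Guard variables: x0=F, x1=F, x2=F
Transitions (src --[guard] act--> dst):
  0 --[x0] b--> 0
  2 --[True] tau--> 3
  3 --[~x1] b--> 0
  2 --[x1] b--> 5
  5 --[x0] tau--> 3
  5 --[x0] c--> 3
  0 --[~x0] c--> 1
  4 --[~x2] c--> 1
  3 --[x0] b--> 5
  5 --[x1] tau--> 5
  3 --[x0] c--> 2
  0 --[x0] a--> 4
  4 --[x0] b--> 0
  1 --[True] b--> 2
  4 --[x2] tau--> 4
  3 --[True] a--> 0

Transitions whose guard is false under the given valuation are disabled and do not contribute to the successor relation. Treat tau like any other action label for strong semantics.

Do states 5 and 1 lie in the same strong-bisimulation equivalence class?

Answer: NOT BISIMILAR

Working:
Bisimulation quotient by refinement:
  π0 = {{0,1,2,3,4,5}}
  π1 = {{0,4},{1},{2},{3},{5}}
stable after 2 split(s): 5 block(s)
class of 5: {5}; class of 1: {1}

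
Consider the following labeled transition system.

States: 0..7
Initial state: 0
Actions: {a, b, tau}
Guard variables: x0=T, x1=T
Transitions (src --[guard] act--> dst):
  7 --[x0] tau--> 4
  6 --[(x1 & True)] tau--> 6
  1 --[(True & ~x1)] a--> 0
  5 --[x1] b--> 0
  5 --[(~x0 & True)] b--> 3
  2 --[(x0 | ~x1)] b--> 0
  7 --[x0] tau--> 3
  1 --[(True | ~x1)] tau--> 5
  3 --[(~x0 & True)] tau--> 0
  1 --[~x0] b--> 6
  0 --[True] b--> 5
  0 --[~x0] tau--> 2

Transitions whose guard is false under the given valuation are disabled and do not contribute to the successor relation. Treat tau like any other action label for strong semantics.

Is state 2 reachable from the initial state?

After dropping false guards: 7 live edges.
Layer 0: {0}
Layer 1: {5}  cumulative {0,5}
R = {0,5}

Answer: UNREACHABLE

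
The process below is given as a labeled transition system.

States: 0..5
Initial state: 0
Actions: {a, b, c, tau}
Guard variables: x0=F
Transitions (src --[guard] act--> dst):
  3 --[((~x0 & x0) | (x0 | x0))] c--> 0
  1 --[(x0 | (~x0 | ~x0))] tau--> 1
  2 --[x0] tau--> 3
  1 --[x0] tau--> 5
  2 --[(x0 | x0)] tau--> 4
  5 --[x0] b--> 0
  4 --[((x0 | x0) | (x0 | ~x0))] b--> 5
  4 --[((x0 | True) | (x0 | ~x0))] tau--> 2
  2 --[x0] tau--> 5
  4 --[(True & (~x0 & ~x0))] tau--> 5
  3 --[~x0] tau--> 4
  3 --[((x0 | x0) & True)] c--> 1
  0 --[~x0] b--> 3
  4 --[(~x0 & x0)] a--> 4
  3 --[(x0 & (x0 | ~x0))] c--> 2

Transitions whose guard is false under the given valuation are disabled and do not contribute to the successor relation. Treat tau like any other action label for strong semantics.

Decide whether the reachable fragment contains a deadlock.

Answer: DEADLOCK at state 2

Analysis:
Reachable = {0,2,3,4,5}
  0: b→3  [1 exit(s)]
  2: ∅  [deadlock]
  3: tau→4  [1 exit(s)]
  4: b→5  tau→2  tau→5  [3 exit(s)]
  5: ∅  [deadlock]
witness 2: b·tau·tau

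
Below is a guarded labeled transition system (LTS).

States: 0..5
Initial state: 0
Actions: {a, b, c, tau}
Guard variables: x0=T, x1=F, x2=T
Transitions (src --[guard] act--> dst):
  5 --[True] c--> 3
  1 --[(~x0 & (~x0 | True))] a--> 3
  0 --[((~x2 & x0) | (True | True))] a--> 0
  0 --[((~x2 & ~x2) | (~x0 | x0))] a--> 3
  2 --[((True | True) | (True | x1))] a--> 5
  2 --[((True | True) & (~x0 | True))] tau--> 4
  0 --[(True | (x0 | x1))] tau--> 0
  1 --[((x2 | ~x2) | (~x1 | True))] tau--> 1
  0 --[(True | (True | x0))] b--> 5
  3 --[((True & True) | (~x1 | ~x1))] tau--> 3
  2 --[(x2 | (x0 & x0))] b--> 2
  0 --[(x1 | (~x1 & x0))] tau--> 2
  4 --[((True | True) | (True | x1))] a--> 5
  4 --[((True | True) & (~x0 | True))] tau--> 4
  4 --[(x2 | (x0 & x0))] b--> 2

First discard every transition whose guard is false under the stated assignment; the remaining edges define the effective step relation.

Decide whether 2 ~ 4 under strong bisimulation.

Answer: BISIMILAR

Analysis:
Compute ~ classes (split until stable):
  P[0] = {{0,1,2,3,4,5}}
  P[1] = {{0,2,4},{1,3},{5}}
  P[2] = {{0},{1,3},{2,4},{5}}
Fixed point at round 3; 4 class(es).
2∈{2,4}, 4∈{2,4}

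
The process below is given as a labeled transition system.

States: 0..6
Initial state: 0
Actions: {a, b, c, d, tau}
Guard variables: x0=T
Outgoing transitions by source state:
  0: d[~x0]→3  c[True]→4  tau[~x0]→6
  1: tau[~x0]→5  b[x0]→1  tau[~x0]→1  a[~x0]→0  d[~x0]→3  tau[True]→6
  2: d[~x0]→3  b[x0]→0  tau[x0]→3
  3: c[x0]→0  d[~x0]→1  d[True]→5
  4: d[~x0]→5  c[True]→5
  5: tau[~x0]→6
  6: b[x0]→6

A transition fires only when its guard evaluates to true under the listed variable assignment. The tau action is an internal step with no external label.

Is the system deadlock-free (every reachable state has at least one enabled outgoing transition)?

Answer: DEADLOCK at state 5

Working:
Reachable = {0,4,5}
  0: c→4  [1 exit(s)]
  4: c→5  [1 exit(s)]
  5: ∅  [deadlock]
Path to 5: c·c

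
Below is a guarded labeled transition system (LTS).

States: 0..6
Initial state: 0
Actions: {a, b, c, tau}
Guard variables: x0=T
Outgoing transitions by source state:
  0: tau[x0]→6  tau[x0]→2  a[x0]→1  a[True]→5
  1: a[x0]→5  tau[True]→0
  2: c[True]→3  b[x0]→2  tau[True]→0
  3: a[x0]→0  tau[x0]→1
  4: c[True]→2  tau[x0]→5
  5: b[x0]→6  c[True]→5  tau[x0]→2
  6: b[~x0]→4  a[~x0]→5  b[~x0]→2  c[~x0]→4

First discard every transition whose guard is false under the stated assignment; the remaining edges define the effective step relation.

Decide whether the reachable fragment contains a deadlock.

R = {0,1,2,3,5,6}
  0: a→1  a→5  tau→2  tau→6  [4 out]
  1: a→5  tau→0  [2 out]
  2: b→2  c→3  tau→0  [3 out]
  3: a→0  tau→1  [2 out]
  5: b→6  c→5  tau→2  [3 out]
  6: ∅  [deadlock]
Path to 6: tau

Answer: DEADLOCK at state 6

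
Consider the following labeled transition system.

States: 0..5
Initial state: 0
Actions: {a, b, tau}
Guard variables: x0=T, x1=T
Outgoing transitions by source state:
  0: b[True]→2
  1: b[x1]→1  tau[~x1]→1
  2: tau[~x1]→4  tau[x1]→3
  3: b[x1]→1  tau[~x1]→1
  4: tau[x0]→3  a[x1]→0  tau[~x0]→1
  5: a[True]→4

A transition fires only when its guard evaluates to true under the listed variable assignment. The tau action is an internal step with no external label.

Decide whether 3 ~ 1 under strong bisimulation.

Compute ~ classes (split until stable):
  P[0] = {{0,1,2,3,4,5}}
  P[1] = {{0,1,3},{2},{4},{5}}
  P[2] = {{0},{1,3},{2},{4},{5}}
Fixed point at round 3; 5 class(es).
class of 3: {1,3}; class of 1: {1,3}

Answer: BISIMILAR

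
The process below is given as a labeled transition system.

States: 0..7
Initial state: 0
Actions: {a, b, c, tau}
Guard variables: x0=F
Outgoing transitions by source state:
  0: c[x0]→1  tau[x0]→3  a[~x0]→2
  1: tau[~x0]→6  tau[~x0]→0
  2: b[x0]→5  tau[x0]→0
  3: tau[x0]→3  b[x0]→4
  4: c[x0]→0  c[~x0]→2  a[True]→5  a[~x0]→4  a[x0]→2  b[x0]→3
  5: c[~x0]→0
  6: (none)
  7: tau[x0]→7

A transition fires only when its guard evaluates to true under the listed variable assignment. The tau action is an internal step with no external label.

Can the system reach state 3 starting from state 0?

After dropping false guards: 7 live edges.
depth 0: {0}
depth 1: {2}  cumulative {0,2}
R = {0,2}

Answer: UNREACHABLE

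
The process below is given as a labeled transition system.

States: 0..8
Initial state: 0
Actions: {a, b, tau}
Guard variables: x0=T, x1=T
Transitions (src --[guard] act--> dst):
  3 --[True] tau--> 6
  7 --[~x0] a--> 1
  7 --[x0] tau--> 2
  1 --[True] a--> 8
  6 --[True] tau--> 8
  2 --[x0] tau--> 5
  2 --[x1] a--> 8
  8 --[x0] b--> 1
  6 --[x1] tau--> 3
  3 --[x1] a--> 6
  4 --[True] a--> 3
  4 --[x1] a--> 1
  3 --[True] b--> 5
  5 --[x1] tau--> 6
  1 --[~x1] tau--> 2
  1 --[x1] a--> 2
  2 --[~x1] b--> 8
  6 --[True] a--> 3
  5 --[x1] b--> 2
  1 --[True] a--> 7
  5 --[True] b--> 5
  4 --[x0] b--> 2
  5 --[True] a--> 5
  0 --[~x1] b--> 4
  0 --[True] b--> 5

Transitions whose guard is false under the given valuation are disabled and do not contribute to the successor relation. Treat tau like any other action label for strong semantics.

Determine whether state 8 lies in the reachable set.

Answer: REACHABLE

Analysis:
Guard filter leaves 21 enabled edge(s).
depth 0: {0}
depth 1: {5}  cumulative {0,5}
depth 2: {2,6}  cumulative {0,2,5,6}
depth 3: {3,8}  cumulative {0,2,3,5,6,8}
depth 4: {1}  cumulative {0,1,2,3,5,6,8}
depth 5: {7}  cumulative {0,1,2,3,5,6,7,8}
Reach set: {0,1,2,3,5,6,7,8}
trace reaching 8: b·tau·tau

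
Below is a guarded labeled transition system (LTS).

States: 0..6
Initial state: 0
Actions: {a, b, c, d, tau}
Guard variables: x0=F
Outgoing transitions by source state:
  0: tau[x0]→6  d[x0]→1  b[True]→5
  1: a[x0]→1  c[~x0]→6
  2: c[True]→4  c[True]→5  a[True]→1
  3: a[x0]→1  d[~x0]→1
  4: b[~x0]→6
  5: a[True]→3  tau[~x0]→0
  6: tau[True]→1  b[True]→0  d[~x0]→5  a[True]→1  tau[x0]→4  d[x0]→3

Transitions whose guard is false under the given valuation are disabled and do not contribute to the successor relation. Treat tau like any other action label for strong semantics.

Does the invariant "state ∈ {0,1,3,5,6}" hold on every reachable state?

Answer: INVARIANT HOLDS

Working:
Inv-set: {0,1,3,5,6}
Reachable = {0,1,3,5,6}
  0: ✓
  1: ✓
  3: ✓
  5: ✓
  6: ✓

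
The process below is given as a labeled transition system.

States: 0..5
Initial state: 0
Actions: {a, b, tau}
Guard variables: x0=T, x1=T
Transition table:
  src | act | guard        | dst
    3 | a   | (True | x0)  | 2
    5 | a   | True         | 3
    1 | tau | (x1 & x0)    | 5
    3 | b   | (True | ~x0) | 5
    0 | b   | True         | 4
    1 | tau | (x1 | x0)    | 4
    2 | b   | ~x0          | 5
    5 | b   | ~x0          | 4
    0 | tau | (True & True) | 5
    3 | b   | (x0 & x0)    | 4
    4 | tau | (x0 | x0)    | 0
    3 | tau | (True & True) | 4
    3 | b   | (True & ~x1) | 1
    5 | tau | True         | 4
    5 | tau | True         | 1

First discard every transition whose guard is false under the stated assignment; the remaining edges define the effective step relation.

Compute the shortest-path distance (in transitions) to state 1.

Layered search for 1:
  depth 0: {0}
  depth 1: {4,5}
  depth 2: {1,3}
1 enters at depth 2; path tau·tau

Answer: 2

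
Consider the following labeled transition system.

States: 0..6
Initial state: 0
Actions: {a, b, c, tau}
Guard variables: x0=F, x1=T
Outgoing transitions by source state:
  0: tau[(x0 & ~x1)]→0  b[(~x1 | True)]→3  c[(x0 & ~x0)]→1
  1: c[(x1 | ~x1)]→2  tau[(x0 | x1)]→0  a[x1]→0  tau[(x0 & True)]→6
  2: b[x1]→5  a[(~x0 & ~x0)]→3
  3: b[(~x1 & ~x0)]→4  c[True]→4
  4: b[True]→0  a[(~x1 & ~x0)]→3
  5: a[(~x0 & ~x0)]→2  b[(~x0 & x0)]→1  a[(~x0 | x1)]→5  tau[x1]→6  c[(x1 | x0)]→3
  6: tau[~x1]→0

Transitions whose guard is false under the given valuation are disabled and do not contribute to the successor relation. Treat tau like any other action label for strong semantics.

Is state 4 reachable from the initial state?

Answer: REACHABLE

Working:
After dropping false guards: 12 live edges.
depth 0: {0}
depth 1: {3}  now seen {0,3}
depth 2: {4}  now seen {0,3,4}
Reach set: {0,3,4}
Path to 4: b·c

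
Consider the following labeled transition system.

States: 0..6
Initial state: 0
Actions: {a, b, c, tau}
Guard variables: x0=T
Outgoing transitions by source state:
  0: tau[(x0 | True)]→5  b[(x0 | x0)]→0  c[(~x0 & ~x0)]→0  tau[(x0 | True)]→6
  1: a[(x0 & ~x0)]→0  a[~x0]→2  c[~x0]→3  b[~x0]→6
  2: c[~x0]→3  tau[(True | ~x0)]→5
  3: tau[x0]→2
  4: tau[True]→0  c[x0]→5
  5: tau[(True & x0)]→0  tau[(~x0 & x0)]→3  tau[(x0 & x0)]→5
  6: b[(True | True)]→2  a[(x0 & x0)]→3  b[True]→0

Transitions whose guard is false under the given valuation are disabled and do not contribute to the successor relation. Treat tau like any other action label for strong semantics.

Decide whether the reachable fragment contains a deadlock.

R = {0,2,3,5,6}
  0: b→0  tau→5  tau→6  [deg 3]
  2: tau→5  [deg 1]
  3: tau→2  [deg 1]
  5: tau→0  tau→5  [deg 2]
  6: a→3  b→0  b→2  [deg 3]

Answer: DEADLOCK-FREE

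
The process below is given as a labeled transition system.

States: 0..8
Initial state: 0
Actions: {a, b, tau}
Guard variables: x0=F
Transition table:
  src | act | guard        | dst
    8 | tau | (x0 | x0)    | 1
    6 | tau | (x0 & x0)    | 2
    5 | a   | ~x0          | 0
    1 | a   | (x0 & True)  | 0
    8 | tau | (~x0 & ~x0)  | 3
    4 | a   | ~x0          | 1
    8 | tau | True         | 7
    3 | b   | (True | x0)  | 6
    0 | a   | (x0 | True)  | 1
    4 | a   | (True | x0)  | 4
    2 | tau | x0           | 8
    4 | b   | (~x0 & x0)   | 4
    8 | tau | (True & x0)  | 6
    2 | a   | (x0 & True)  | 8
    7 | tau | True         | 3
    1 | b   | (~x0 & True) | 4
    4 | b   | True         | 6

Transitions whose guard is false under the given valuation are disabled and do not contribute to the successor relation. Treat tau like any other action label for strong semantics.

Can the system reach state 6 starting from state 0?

Answer: REACHABLE

Trace:
After dropping false guards: 10 live edges.
L0 = {0}
L1 = {1}  now seen {0,1}
L2 = {4}  now seen {0,1,4}
L3 = {6}  now seen {0,1,4,6}
Reachable = {0,1,4,6}
Path to 6: a·b·b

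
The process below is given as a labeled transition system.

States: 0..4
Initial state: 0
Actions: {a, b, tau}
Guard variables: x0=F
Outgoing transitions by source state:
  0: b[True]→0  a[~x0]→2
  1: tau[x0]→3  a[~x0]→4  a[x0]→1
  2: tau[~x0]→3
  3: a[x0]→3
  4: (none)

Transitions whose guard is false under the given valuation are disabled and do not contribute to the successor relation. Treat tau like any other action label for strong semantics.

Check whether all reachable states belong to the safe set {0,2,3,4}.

Safe = {0,2,3,4}
Reach set: {0,2,3}
  0: ✓
  2: ✓
  3: ✓

Answer: INVARIANT HOLDS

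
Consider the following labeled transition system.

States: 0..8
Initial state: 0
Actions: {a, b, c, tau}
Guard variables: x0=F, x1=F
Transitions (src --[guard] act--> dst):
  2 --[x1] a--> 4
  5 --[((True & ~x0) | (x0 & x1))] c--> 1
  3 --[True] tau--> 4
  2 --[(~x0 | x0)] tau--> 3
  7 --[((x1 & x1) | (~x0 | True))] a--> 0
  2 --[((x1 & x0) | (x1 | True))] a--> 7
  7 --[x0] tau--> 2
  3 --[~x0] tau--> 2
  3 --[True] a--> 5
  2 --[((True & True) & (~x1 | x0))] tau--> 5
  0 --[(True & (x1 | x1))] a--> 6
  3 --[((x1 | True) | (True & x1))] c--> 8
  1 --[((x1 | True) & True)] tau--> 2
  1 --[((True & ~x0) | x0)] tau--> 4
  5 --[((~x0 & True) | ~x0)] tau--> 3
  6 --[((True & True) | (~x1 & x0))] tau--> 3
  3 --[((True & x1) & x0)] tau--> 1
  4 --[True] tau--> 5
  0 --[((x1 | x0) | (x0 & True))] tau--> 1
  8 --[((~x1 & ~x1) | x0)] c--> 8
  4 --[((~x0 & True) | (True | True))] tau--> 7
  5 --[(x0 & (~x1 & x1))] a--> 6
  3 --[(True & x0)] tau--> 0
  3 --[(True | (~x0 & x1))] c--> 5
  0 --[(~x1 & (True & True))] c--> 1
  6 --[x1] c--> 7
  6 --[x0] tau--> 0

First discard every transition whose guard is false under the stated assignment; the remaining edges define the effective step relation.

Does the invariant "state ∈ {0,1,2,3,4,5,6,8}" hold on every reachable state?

Answer: INVARIANT VIOLATED at state 7

Trace:
Safe = {0,1,2,3,4,5,6,8}
Reachable = {0,1,2,3,4,5,7,8}
  0: ✓
  1: ✓
  2: ✓
  3: ✓
  4: ✓
  5: ✓
  7: outside
  8: ✓
reach 7 via c·tau·a — violates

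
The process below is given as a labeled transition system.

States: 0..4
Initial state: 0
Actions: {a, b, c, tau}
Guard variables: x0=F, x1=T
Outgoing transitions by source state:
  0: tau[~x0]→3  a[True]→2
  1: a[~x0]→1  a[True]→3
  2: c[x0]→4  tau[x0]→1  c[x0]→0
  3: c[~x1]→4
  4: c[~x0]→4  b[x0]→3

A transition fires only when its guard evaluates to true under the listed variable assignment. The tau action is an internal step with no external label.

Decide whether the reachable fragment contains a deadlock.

Reach set: {0,2,3}
  0: a→2  tau→3  [2 out]
  2: ∅  [deadlock]
  3: ∅  [deadlock]
Path to 2: a

Answer: DEADLOCK at state 2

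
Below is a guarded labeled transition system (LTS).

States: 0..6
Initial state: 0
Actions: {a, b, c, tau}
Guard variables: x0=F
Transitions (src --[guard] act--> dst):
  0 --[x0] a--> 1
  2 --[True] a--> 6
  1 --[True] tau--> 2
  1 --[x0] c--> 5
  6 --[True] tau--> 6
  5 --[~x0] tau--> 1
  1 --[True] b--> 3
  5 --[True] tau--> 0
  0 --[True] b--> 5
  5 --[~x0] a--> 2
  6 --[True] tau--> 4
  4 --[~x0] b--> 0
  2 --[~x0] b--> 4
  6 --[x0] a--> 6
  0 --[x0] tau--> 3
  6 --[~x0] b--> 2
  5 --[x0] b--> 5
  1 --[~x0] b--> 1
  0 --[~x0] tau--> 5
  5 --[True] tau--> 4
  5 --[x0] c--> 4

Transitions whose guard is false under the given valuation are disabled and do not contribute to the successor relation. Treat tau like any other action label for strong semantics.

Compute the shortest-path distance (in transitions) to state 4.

Answer: 2

Working:
Layered search for 4:
  Layer 0: {0}
  Layer 1: {5}
  Layer 2: {1,2,4}
first hit 4 at d=2 via b·tau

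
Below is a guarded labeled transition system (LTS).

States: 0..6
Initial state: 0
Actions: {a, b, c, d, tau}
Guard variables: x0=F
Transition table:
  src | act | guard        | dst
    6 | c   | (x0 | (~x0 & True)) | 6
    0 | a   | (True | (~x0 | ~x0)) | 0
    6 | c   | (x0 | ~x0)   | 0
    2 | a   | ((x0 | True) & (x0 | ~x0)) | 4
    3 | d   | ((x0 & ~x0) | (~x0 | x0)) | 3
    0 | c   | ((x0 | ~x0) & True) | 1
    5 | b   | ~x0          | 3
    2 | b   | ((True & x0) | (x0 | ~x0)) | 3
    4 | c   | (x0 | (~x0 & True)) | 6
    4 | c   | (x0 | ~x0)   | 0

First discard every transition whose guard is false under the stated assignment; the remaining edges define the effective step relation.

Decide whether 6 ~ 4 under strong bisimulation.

Answer: BISIMILAR

Working:
Compute ~ classes (split until stable):
  P[0] = {{0,1,2,3,4,5,6}}
  P[1] = {{0},{1},{2},{3},{4,6},{5}}
Fixed point at round 2; 6 class(es).
6∈{4,6}, 4∈{4,6}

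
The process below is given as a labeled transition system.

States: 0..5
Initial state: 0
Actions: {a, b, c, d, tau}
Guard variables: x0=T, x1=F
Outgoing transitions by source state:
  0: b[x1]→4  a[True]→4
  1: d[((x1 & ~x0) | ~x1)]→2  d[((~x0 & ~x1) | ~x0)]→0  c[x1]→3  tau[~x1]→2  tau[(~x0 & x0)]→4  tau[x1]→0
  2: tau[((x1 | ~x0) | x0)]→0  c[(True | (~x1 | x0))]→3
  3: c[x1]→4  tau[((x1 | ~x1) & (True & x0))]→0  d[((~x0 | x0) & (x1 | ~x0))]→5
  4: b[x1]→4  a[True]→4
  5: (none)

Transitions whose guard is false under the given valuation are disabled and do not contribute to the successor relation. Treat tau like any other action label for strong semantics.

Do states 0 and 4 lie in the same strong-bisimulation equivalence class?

Refine partition for ~:
  round 0: {{0,1,2,3,4,5}}
  round 1: {{0,4},{1},{2},{3},{5}}
stable after 2 split(s): 5 block(s)
class of 0: {0,4}; class of 4: {0,4}

Answer: BISIMILAR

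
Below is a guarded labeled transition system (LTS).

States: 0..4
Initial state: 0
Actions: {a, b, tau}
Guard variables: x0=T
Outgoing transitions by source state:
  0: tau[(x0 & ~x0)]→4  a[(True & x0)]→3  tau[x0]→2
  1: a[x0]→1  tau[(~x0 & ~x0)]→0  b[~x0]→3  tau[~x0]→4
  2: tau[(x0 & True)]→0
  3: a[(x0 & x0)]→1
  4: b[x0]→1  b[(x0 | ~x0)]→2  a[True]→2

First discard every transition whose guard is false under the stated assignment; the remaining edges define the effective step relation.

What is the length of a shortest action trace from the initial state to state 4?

Layered search for 4:
  depth 0: {0}
  depth 1: {2,3}
  depth 2: {1}
4 never appears.

Answer: UNREACHABLE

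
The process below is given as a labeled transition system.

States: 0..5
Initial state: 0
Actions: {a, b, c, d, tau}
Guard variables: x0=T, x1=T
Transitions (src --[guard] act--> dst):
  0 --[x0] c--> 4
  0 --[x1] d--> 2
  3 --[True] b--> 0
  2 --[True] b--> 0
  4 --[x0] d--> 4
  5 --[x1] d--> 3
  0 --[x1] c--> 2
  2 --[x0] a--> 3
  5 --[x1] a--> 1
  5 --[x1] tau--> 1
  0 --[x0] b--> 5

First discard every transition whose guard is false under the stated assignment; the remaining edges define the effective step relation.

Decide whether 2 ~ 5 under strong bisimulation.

Answer: NOT BISIMILAR

Analysis:
Compute ~ classes (split until stable):
  π0 = {{0,1,2,3,4,5}}
  π1 = {{0},{1},{2},{3},{4},{5}}
Fixed point at round 2; 6 class(es).
2∈{2}, 5∈{5}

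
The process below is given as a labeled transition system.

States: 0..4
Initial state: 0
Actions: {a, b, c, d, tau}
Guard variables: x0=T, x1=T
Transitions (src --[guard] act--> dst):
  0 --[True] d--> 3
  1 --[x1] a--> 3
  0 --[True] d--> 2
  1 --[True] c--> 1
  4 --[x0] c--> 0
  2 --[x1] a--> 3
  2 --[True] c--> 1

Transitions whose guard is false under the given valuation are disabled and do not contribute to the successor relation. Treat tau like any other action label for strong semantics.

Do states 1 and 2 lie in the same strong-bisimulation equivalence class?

Compute ~ classes (split until stable):
  π0 = {{0,1,2,3,4}}
  π1 = {{0},{1,2},{3},{4}}
4 equivalence class(es) (converged in 2)
1∈{1,2}, 2∈{1,2}

Answer: BISIMILAR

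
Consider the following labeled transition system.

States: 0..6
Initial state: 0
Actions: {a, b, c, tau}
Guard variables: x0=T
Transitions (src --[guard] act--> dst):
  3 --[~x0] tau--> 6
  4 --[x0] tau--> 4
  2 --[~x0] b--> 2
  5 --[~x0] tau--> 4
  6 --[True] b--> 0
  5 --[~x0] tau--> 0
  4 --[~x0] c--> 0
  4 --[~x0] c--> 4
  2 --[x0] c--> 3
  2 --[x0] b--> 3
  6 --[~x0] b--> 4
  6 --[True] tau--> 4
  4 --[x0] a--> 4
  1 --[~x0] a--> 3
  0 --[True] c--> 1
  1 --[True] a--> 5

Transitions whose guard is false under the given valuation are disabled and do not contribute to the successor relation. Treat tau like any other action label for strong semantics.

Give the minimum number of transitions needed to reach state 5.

BFS to 5:
  Layer 0: {0}
  Layer 1: {1}
  Layer 2: {5}
depth(5)=2, e.g. c·a

Answer: 2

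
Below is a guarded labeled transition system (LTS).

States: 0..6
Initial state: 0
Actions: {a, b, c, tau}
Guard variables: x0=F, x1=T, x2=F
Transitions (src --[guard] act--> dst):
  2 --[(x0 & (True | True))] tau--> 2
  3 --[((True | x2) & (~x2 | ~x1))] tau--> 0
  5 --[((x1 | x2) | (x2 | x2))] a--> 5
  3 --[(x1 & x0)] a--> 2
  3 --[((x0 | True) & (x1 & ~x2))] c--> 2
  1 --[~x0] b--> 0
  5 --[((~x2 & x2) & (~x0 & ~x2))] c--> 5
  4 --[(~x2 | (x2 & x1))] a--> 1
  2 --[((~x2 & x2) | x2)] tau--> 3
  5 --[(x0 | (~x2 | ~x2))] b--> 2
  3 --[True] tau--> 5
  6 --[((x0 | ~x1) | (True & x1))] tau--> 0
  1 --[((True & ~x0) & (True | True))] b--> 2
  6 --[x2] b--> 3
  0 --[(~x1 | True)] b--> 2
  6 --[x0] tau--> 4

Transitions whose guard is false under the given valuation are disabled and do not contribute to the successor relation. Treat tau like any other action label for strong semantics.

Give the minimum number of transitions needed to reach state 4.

Answer: UNREACHABLE

Working:
Breadth-first toward 4:
  depth 0: {0}
  depth 1: {2}
4 never appears.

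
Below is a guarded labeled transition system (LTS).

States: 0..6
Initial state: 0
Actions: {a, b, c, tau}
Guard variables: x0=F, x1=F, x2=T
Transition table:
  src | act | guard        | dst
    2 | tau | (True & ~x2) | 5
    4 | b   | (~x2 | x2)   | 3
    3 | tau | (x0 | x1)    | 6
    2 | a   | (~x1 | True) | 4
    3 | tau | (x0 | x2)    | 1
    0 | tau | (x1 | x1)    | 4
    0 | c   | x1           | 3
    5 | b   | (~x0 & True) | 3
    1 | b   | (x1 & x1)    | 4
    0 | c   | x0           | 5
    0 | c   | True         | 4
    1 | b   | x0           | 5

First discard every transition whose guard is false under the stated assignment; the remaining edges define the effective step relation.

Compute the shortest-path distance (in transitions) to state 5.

Answer: UNREACHABLE

Working:
BFS to 5:
  Layer 0: {0}
  Layer 1: {4}
  Layer 2: {3}
  Layer 3: {1}
5 never appears.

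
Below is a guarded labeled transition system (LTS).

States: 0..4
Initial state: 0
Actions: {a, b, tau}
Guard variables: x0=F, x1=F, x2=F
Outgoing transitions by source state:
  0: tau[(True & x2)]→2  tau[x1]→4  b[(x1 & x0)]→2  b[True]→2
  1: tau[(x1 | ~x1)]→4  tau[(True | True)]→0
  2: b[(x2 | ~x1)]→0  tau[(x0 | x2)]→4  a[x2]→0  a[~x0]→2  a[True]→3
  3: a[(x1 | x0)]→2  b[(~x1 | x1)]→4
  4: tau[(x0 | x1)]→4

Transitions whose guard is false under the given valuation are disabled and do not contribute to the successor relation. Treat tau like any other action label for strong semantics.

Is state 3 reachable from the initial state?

After dropping false guards: 7 live edges.
L0 = {0}
L1 = {2}  cumulative {0,2}
L2 = {3}  cumulative {0,2,3}
L3 = {4}  cumulative {0,2,3,4}
Reachable = {0,2,3,4}
Path to 3: b·a

Answer: REACHABLE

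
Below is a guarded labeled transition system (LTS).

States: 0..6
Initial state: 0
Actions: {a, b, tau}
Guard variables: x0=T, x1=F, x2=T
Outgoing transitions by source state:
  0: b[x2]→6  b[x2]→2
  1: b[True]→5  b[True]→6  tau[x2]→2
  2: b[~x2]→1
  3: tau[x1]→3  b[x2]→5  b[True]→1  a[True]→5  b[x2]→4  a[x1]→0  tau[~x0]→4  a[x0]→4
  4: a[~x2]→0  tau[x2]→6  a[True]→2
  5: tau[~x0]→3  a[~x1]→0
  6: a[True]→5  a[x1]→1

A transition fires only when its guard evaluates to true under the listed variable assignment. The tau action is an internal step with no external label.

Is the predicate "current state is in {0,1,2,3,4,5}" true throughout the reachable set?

Answer: INVARIANT VIOLATED at state 6

Trace:
Allowed set {0,1,2,3,4,5}
R = {0,2,5,6}
  0: safe
  2: safe
  5: safe
  6: ✗ unsafe
counterexample path to 6: b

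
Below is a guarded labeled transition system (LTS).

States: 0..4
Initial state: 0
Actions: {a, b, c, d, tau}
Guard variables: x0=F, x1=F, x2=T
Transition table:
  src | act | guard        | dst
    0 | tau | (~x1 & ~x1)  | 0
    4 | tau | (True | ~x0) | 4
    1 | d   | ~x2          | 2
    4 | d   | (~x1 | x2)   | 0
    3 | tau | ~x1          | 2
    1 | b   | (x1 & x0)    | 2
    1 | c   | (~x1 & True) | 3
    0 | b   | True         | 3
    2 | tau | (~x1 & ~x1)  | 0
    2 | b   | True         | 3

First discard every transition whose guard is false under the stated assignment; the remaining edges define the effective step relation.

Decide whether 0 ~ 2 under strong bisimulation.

Answer: BISIMILAR

Working:
Refine partition for ~:
  π0 = {{0,1,2,3,4}}
  π1 = {{0,2},{1},{3},{4}}
Fixed point at round 2; 4 class(es).
0∈{0,2}, 2∈{0,2}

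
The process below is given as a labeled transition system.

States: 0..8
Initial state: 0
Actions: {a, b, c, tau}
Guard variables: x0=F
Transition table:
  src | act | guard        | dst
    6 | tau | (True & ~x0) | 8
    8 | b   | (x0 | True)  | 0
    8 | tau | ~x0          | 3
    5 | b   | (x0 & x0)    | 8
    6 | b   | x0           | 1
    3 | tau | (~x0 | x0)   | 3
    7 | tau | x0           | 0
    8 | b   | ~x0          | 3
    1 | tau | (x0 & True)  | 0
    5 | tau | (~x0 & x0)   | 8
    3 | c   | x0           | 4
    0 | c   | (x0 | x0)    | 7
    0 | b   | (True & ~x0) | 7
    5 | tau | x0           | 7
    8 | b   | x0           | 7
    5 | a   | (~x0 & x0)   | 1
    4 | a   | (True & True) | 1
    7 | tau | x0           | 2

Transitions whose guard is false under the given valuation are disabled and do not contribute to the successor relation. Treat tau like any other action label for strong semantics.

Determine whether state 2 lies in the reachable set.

Guard filter leaves 7 enabled edge(s).
depth 0: {0}
depth 1: {7}  cumulative {0,7}
R = {0,7}

Answer: UNREACHABLE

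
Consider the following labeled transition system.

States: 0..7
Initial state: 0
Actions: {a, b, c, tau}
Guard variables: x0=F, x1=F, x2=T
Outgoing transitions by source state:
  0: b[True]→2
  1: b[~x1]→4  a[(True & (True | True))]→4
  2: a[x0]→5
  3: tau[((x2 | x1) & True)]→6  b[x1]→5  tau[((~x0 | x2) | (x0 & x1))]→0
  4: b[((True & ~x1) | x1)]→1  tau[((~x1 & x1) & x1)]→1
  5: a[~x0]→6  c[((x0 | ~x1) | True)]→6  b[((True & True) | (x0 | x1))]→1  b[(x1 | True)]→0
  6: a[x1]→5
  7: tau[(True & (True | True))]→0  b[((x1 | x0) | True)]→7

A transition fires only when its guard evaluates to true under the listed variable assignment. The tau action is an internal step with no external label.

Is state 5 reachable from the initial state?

After dropping false guards: 12 live edges.
Layer 0: {0}
Layer 1: {2}  cumulative {0,2}
Reachable = {0,2}

Answer: UNREACHABLE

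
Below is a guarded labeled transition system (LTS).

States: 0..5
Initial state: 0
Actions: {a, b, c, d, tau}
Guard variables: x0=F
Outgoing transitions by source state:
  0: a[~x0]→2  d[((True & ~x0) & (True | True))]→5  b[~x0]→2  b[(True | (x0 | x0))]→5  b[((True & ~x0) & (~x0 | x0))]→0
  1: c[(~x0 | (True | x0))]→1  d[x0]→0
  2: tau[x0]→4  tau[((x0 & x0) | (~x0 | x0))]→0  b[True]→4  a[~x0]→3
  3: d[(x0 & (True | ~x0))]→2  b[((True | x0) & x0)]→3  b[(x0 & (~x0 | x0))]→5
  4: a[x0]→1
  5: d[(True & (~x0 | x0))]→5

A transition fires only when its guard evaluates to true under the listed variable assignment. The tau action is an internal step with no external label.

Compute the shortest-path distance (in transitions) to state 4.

Answer: 2

Working:
Layered search for 4:
  Layer 0: {0}
  Layer 1: {2,5}
  Layer 2: {3,4}
first hit 4 at d=2 via a·b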